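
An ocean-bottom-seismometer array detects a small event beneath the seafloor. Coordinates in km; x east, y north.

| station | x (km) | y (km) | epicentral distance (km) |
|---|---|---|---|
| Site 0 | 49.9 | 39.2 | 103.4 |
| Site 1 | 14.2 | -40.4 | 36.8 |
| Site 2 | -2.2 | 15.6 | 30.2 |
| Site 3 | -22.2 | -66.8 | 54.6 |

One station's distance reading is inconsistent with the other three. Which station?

Solve using three stations at a time. Using Site 1, Site 2, Site 3 (subtract circle equations pairwise → linear system) gives (x, y) ≈ (-10.8, -13.4).
Distances from that point to each station vs reported:
  Site 0: calculated 80.3 vs reported 103.4 → residual 23.1 km
  Site 1: calculated 36.8 vs reported 36.8 → residual 0.0 km
  Site 2: calculated 30.2 vs reported 30.2 → residual 0.0 km
  Site 3: calculated 54.6 vs reported 54.6 → residual 0.0 km
Site 1, Site 2, Site 3 are mutually consistent (residuals ≈ 0); Site 0 is off by 23.1 km.

Site 0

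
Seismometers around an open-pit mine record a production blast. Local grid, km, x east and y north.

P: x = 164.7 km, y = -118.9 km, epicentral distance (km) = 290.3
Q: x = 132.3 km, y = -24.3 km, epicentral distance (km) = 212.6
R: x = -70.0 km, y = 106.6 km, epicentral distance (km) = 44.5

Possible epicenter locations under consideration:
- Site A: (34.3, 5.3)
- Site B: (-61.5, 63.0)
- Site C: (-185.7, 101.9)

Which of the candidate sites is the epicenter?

Site B

For each candidate, compare |candidate − station| to the reported distance:
Site A: residuals P 110.2, Q 110.2, R 100.9 → max 110.2 km
Site B: residuals P 0.0, Q 0.0, R 0.1 → max 0.1 km
Site C: residuals P 123.9, Q 129.5, R 71.3 → max 129.5 km
Only Site B has all residuals ≈ 0.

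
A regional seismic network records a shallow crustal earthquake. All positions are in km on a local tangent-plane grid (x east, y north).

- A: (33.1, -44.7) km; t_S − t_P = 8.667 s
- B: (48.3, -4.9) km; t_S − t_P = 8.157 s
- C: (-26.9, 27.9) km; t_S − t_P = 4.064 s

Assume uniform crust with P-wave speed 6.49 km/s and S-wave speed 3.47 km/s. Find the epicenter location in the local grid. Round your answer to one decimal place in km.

x ≈ -12.2 km, y ≈ 1.4 km

Distance from S−P lag: d = Δt · v_P v_S / (v_P − v_S) = Δt · (6.49·3.47)/(6.49−3.47) ≈ 7.4571·Δt.
So d_A = 64.63, d_B = 60.83, d_C = 30.31 km.
Circle about each station: (x − 33.1)² + (y + 44.7)² = 64.63²; (x − 48.3)² + (y + 4.9)² = 60.83²; (x + 26.9)² + (y − 27.9)² = 30.31².
Subtracting pairs of circle equations eliminates x²+y² and gives linear equations (the radical axes):
30.4 x + 79.6 y = -260.05
-120.0 x + 145.2 y = 1666.66
Solving the 2×2 system: x ≈ -12.2, y ≈ 1.4 km.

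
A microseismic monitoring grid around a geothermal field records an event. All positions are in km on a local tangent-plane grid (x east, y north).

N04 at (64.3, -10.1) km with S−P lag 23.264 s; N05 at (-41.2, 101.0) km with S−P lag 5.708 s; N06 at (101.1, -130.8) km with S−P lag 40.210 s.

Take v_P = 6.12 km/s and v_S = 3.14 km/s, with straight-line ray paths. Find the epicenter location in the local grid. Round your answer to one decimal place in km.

Distance from S−P lag: d = Δt · v_P v_S / (v_P − v_S) = Δt · (6.12·3.14)/(6.12−3.14) ≈ 6.4486·Δt.
So d_N04 = 150.02, d_N05 = 36.81, d_N06 = 259.30 km.
Circle about each station: (x − 64.3)² + (y + 10.1)² = 150.02²; (x + 41.2)² + (y − 101.0)² = 36.81²; (x − 101.1)² + (y + 130.8)² = 259.30².
Subtracting the N04 equation from the N05 and N06 equations removes the quadratic terms:
-211.0 x + 222.2 y = 28812.96
73.6 x − 241.4 y = -21637.14
Solving the 2×2 system: x ≈ -62.1, y ≈ 70.7 km.

-62.1 km east, 70.7 km north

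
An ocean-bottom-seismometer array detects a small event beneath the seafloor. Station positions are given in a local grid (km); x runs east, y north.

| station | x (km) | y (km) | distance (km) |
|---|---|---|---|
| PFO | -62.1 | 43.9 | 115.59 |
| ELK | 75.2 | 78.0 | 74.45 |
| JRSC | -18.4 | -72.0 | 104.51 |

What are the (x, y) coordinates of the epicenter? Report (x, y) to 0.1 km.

Circle about each station: (x + 62.1)² + (y − 43.9)² = 115.59²; (x − 75.2)² + (y − 78.0)² = 74.45²; (x + 18.4)² + (y + 72.0)² = 104.51².
Subtracting the PFO equation from the ELK and JRSC equations removes the quadratic terms:
274.6 x + 68.2 y = 13773.67
87.4 x − 231.8 y = 2177.65
Solving the 2×2 system: x ≈ 48.0, y ≈ 8.7 km.
Check against PFO (with the unrounded x, y): √((x + 62.1)²+(y − 43.9)²) = 115.59 ≈ 115.59 km. ✓

x ≈ 48.0 km, y ≈ 8.7 km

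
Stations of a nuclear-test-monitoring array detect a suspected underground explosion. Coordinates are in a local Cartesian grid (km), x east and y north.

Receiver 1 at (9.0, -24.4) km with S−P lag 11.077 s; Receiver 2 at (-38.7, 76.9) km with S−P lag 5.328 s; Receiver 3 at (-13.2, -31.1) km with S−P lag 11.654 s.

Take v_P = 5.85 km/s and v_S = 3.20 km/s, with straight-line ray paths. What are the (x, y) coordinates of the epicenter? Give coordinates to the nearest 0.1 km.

(-11.2, 51.2)

Distance from S−P lag: d = Δt · v_P v_S / (v_P − v_S) = Δt · (5.85·3.20)/(5.85−3.20) ≈ 7.0642·Δt.
So d_Receiver 1 = 78.25, d_Receiver 2 = 37.64, d_Receiver 3 = 82.33 km.
Circle about each station: (x − 9.0)² + (y + 24.4)² = 78.25²; (x + 38.7)² + (y − 76.9)² = 37.64²; (x + 13.2)² + (y + 31.1)² = 82.33².
Subtracting the Receiver 1 equation from the Receiver 2 and Receiver 3 equations removes the quadratic terms:
-95.4 x + 202.6 y = 11441.23
-44.4 x − 13.4 y = -190.08
Solving the 2×2 system: x ≈ -11.2, y ≈ 51.2 km.
Check against Receiver 1 (with the unrounded x, y): √((x − 9.0)²+(y + 24.4)²) = 78.26 ≈ 78.25 km. ✓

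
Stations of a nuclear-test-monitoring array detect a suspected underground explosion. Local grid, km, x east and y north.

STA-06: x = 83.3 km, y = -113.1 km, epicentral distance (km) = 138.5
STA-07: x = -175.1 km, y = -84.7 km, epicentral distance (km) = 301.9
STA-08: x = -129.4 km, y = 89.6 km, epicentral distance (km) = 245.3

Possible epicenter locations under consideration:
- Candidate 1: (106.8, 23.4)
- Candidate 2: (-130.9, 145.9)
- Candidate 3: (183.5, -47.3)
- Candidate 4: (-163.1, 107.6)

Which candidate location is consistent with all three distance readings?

For each candidate, compare |candidate − station| to the reported distance:
Candidate 1: residuals STA-06 0.0, STA-07 0.0, STA-08 0.0 → max 0.0 km
Candidate 2: residuals STA-06 197.6, STA-07 67.1, STA-08 189.0 → max 197.6 km
Candidate 3: residuals STA-06 18.6, STA-07 58.6, STA-08 96.2 → max 96.2 km
Candidate 4: residuals STA-06 192.3, STA-07 109.2, STA-08 207.1 → max 207.1 km
Only Candidate 1 has all residuals ≈ 0.

Candidate 1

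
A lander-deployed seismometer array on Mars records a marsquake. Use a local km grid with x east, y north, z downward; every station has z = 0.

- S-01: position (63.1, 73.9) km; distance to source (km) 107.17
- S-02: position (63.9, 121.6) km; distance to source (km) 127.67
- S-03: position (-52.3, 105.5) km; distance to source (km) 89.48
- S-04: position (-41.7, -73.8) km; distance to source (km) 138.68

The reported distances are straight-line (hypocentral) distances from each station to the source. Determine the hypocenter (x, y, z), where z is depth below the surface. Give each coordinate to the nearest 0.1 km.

x ≈ -20.9 km, y ≈ 48.7 km, depth ≈ 61.6 km

Each station gives a sphere (x−x_i)² + (y−y_i)² + z² = d_i² (stations at z=0).
Subtracting the S-01 sphere from S-02 and S-03: z² cancels, leaving linear equations in x and y:
1.6 x + 95.4 y = 4612.73
-230.8 x + 63.2 y = 7901.46
Solving: x ≈ -20.899, y ≈ 48.702 km (keep extra digits for the depth step; rounded: -20.9, 48.7).
Then from the S-01 sphere: z² = 107.17² − (x − 63.1)² − (y − 73.9)² with x = -20.899, y = 48.702, so z ≈ 61.601 ≈ 61.6 km.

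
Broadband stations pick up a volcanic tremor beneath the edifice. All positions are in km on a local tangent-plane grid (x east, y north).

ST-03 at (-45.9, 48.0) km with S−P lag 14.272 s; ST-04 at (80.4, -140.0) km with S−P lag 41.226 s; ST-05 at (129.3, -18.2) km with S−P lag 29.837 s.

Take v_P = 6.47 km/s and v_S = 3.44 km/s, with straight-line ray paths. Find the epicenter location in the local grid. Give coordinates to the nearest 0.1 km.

(-13.8, 147.8)

Distance from S−P lag: d = Δt · v_P v_S / (v_P − v_S) = Δt · (6.47·3.44)/(6.47−3.44) ≈ 7.3455·Δt.
So d_ST-03 = 104.83, d_ST-04 = 302.82, d_ST-05 = 219.17 km.
Circle about each station: (x + 45.9)² + (y − 48.0)² = 104.83²; (x − 80.4)² + (y + 140.0)² = 302.82²; (x − 129.3)² + (y + 18.2)² = 219.17².
Subtracting the ST-03 equation from the ST-04 and ST-05 equations removes the quadratic terms:
252.6 x − 376.0 y = -59057.27
350.4 x − 132.4 y = -24407.24
Solving the 2×2 system: x ≈ -13.8, y ≈ 147.8 km.
Check against ST-03 (with the unrounded x, y): √((x + 45.9)²+(y − 48.0)²) = 104.82 ≈ 104.83 km. ✓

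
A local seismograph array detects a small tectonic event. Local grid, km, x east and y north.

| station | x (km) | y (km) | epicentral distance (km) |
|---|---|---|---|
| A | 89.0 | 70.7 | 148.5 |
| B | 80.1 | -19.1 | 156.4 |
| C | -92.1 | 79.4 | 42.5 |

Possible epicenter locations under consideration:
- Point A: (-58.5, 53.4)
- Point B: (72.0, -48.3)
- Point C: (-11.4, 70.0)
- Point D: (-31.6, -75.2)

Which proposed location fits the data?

Point A

For each candidate, compare |candidate − station| to the reported distance:
Point A: residuals A 0.0, B 0.0, C 0.0 → max 0.0 km
Point B: residuals A 28.3, B 126.1, C 165.4 → max 165.4 km
Point C: residuals A 48.1, B 28.7, C 38.7 → max 48.1 km
Point D: residuals A 40.8, B 31.4, C 123.5 → max 123.5 km
Only Point A has all residuals ≈ 0.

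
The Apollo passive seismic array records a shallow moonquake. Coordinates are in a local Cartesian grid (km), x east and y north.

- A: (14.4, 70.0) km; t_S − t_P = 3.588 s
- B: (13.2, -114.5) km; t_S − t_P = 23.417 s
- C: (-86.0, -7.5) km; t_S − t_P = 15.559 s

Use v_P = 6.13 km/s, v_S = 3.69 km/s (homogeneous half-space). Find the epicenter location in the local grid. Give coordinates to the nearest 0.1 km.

7.3 km east, 102.5 km north

Distance from S−P lag: d = Δt · v_P v_S / (v_P − v_S) = Δt · (6.13·3.69)/(6.13−3.69) ≈ 9.2704·Δt.
So d_A = 33.26, d_B = 217.08, d_C = 144.24 km.
Circle about each station: (x − 14.4)² + (y − 70.0)² = 33.26²; (x − 13.2)² + (y + 114.5)² = 217.08²; (x + 86.0)² + (y + 7.5)² = 144.24².
Subtracting the A equation from the B and C equations removes the quadratic terms:
-2.4 x − 369.0 y = -37840.37
-200.8 x − 155.0 y = -17354.06
Solving the 2×2 system: x ≈ 7.3, y ≈ 102.5 km.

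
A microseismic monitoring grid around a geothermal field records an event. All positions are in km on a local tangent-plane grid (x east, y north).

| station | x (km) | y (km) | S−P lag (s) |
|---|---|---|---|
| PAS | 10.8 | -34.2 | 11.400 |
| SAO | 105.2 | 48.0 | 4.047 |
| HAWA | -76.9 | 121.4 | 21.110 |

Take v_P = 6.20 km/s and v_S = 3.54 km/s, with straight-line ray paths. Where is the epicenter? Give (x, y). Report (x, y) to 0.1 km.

Distance from S−P lag: d = Δt · v_P v_S / (v_P − v_S) = Δt · (6.20·3.54)/(6.20−3.54) ≈ 8.2511·Δt.
So d_PAS = 94.06, d_SAO = 33.39, d_HAWA = 174.18 km.
Circle about each station: (x − 10.8)² + (y + 34.2)² = 94.06²; (x − 105.2)² + (y − 48.0)² = 33.39²; (x + 76.9)² + (y − 121.4)² = 174.18².
Subtracting pairs of circle equations eliminates x²+y² and gives linear equations (the radical axes):
188.8 x + 164.4 y = 19817.15
-175.4 x + 311.2 y = -2126.10
Solving the 2×2 system: x ≈ 74.4, y ≈ 35.1 km.
Check against PAS (with the unrounded x, y): √((x − 10.8)²+(y + 34.2)²) = 94.06 ≈ 94.06 km. ✓

74.4 km east, 35.1 km north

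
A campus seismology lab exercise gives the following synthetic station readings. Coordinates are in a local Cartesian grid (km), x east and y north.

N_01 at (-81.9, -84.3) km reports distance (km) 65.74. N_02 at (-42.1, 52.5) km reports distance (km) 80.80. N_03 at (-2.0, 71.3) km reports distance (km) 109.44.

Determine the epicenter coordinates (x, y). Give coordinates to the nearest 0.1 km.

-47.8 km east, -28.1 km north

Circle about each station: (x + 81.9)² + (y + 84.3)² = 65.74²; (x + 42.1)² + (y − 52.5)² = 80.80²; (x + 2.0)² + (y − 71.3)² = 109.44².
Subtracting pairs of circle equations eliminates x²+y² and gives linear equations (the radical axes):
79.6 x + 273.6 y = -11492.33
159.8 x + 311.2 y = -16381.78
Solving the 2×2 system: x ≈ -47.8, y ≈ -28.1 km.
Check against N_01 (with the unrounded x, y): √((x + 81.9)²+(y + 84.3)²) = 65.74 ≈ 65.74 km. ✓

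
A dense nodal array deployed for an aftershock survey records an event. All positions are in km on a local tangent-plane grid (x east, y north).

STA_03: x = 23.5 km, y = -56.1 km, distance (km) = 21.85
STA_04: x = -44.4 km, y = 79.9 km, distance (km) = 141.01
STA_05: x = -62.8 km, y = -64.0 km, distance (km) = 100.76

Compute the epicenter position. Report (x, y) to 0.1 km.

34.3 km east, -37.1 km north

Circle about each station: (x − 23.5)² + (y + 56.1)² = 21.85²; (x + 44.4)² + (y − 79.9)² = 141.01²; (x + 62.8)² + (y + 64.0)² = 100.76².
Subtracting the STA_03 equation from the STA_04 and STA_05 equations removes the quadratic terms:
-135.8 x + 272.0 y = -14750.49
-172.6 x − 15.8 y = -5334.78
Solving the 2×2 system: x ≈ 34.3, y ≈ -37.1 km.
Check against STA_03 (with the unrounded x, y): √((x − 23.5)²+(y + 56.1)²) = 21.86 ≈ 21.85 km. ✓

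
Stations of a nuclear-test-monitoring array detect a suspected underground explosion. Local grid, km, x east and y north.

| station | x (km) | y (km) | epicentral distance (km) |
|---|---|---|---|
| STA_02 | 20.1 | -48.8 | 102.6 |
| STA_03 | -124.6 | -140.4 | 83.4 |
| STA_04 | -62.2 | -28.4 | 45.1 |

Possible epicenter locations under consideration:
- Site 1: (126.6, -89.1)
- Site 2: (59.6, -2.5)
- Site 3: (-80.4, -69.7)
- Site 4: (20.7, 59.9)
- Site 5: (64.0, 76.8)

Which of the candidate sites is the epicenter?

Site 3

For each candidate, compare |candidate − station| to the reported distance:
Site 1: residuals STA_02 11.3, STA_03 173.0, STA_04 153.2 → max 173.0 km
Site 2: residuals STA_02 41.7, STA_03 146.7, STA_04 79.4 → max 146.7 km
Site 3: residuals STA_02 0.1, STA_03 0.0, STA_04 0.0 → max 0.1 km
Site 4: residuals STA_02 6.1, STA_03 164.1, STA_04 76.0 → max 164.1 km
Site 5: residuals STA_02 30.5, STA_03 204.3, STA_04 119.2 → max 204.3 km
Only Site 3 has all residuals ≈ 0.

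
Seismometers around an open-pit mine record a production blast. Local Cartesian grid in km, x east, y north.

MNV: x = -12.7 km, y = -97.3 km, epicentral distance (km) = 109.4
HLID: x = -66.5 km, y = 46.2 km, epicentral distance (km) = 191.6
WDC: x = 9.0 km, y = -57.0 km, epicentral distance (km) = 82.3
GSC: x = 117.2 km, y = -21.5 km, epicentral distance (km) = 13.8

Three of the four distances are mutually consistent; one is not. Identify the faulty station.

GSC

Solve using three stations at a time. Using MNV, HLID, WDC (subtract circle equations pairwise → linear system) gives (x, y) ≈ (91.1, -62.8).
Distances from that point to each station vs reported:
  MNV: calculated 109.4 vs reported 109.4 → residual 0.0 km
  HLID: calculated 191.6 vs reported 191.6 → residual 0.0 km
  WDC: calculated 82.3 vs reported 82.3 → residual 0.0 km
  GSC: calculated 48.8 vs reported 13.8 → residual 35.0 km
MNV, HLID, WDC are mutually consistent (residuals ≈ 0); GSC is off by 35.0 km.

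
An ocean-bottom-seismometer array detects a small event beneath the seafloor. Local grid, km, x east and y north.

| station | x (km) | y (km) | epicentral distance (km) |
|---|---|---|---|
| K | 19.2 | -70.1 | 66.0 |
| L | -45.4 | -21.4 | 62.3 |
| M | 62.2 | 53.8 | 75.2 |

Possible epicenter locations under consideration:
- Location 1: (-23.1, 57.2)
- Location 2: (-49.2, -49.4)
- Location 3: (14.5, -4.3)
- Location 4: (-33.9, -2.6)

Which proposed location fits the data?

For each candidate, compare |candidate − station| to the reported distance:
Location 1: residuals K 68.1, L 19.4, M 10.2 → max 68.1 km
Location 2: residuals K 5.5, L 34.0, M 76.7 → max 76.7 km
Location 3: residuals K 0.0, L 0.0, M 0.0 → max 0.0 km
Location 4: residuals K 19.9, L 40.3, M 36.2 → max 40.3 km
Only Location 3 has all residuals ≈ 0.

Location 3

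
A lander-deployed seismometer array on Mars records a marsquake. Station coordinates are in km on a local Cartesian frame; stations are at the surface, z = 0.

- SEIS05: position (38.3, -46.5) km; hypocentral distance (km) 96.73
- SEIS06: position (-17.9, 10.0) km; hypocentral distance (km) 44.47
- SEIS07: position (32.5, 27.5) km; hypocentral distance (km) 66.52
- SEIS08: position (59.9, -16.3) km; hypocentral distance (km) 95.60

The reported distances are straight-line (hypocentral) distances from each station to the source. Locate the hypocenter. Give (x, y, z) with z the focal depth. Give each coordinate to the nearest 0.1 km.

x ≈ -17.3 km, y ≈ 19.7 km, depth ≈ 43.4 km

Each station gives a sphere (x−x_i)² + (y−y_i)² + z² = d_i² (stations at z=0).
Subtracting the SEIS05 sphere from SEIS06 and SEIS07: z² cancels, leaving linear equations in x and y:
-112.4 x + 113.0 y = 4170.38
-11.6 x + 148.0 y = 3115.14
Solving: x ≈ -17.306, y ≈ 19.692 km (keep extra digits for the depth step; rounded: -17.3, 19.7).
Then from the SEIS05 sphere: z² = 96.73² − (x − 38.3)² − (y + 46.5)² with x = -17.306, y = 19.692, so z ≈ 43.397 ≈ 43.4 km.
Check against SEIS08 (with the unrounded solution): distance 95.60 ≈ 95.60 km. ✓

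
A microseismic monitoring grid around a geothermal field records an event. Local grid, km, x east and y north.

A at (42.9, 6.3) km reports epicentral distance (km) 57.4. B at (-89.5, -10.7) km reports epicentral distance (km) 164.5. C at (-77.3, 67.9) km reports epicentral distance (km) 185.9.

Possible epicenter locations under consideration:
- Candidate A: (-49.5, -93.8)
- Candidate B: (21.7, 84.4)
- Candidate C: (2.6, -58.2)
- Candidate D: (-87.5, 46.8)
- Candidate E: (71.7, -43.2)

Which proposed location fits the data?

For each candidate, compare |candidate − station| to the reported distance:
Candidate A: residuals A 78.8, B 72.3, C 21.8 → max 78.8 km
Candidate B: residuals A 23.5, B 18.2, C 85.5 → max 85.5 km
Candidate C: residuals A 18.7, B 60.9, C 36.6 → max 60.9 km
Candidate D: residuals A 79.1, B 107.0, C 162.5 → max 162.5 km
Candidate E: residuals A 0.1, B 0.1, C 0.0 → max 0.1 km
Only Candidate E has all residuals ≈ 0.

Candidate E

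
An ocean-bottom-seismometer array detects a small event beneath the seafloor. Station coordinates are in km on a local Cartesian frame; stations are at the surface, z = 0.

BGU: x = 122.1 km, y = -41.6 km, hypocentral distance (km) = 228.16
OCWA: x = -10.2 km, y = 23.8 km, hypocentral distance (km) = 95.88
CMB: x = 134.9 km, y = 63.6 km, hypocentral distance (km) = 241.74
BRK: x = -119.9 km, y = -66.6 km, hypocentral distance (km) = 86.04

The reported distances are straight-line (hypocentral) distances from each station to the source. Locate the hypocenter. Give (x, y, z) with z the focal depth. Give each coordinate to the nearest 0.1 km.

Each station gives a sphere (x−x_i)² + (y−y_i)² + z² = d_i² (stations at z=0).
Subtracting the BGU sphere from OCWA and CMB: z² cancels, leaving linear equations in x and y:
-264.6 x + 130.8 y = 26895.52
25.6 x + 210.4 y = -777.24
Solving: x ≈ -97.602, y ≈ 8.181 km (keep extra digits for the depth step; rounded: -97.6, 8.2).
Then from the BGU sphere: z² = 228.16² − (x − 122.1)² − (y + 41.6)² with x = -97.602, y = 8.181, so z ≈ 36.192 ≈ 36.2 km.

(-97.6, 8.2, 36.2)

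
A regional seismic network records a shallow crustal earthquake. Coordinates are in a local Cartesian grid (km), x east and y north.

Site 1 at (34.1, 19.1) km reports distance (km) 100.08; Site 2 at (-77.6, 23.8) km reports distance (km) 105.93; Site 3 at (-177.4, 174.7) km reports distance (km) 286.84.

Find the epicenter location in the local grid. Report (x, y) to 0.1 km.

-20.0 km east, -65.1 km north

Circle about each station: (x − 34.1)² + (y − 19.1)² = 100.08²; (x + 77.6)² + (y − 23.8)² = 105.93²; (x + 177.4)² + (y − 174.7)² = 286.84².
Subtracting pairs of circle equations eliminates x²+y² and gives linear equations (the radical axes):
-223.4 x + 9.4 y = 3855.42
-423.0 x + 311.2 y = -11797.95
Solving the 2×2 system: x ≈ -20.0, y ≈ -65.1 km.
Check against Site 1 (with the unrounded x, y): √((x − 34.1)²+(y − 19.1)²) = 100.07 ≈ 100.08 km. ✓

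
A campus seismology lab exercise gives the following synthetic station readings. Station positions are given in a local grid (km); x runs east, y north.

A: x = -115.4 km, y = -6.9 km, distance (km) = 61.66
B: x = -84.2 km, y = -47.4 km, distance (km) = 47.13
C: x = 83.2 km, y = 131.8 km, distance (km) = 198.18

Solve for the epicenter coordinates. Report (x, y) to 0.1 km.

Circle about each station: (x + 115.4)² + (y + 6.9)² = 61.66²; (x + 84.2)² + (y + 47.4)² = 47.13²; (x − 83.2)² + (y − 131.8)² = 198.18².
Subtracting the A equation from the B and C equations removes the quadratic terms:
62.4 x − 81.0 y = -2447.65
397.2 x + 277.4 y = -24544.65
Solving the 2×2 system: x ≈ -53.9, y ≈ -11.3 km.

x ≈ -53.9 km, y ≈ -11.3 km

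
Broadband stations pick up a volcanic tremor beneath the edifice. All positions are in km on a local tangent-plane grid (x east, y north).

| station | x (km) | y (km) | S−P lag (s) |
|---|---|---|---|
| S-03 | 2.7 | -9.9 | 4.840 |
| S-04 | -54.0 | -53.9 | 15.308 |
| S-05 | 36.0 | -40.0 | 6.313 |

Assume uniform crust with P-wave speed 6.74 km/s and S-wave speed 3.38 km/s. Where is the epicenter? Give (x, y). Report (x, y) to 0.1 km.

Distance from S−P lag: d = Δt · v_P v_S / (v_P − v_S) = Δt · (6.74·3.38)/(6.74−3.38) ≈ 6.7801·Δt.
So d_S-03 = 32.82, d_S-04 = 103.79, d_S-05 = 42.80 km.
Circle about each station: (x − 2.7)² + (y + 9.9)² = 32.82²; (x + 54.0)² + (y + 53.9)² = 103.79²; (x − 36.0)² + (y + 40.0)² = 42.80².
Subtracting the S-03 equation from the S-04 and S-05 equations removes the quadratic terms:
-113.4 x − 88.0 y = -3979.30
66.6 x − 60.2 y = 2036.01
Solving the 2×2 system: x ≈ 33.0, y ≈ 2.7 km.
Check against S-03 (with the unrounded x, y): √((x − 2.7)²+(y + 9.9)²) = 32.81 ≈ 32.82 km. ✓

x ≈ 33.0 km, y ≈ 2.7 km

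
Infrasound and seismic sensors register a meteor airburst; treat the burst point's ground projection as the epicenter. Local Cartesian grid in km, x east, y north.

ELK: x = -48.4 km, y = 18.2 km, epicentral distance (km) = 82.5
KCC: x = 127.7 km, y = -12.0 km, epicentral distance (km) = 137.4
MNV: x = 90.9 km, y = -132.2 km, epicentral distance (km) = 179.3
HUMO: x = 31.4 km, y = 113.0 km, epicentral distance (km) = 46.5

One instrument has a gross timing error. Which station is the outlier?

MNV

Solve using three stations at a time. Using ELK, KCC, HUMO (subtract circle equations pairwise → linear system) gives (x, y) ≈ (16.7, 68.9).
Distances from that point to each station vs reported:
  ELK: calculated 82.5 vs reported 82.5 → residual 0.0 km
  KCC: calculated 137.4 vs reported 137.4 → residual 0.0 km
  MNV: calculated 214.4 vs reported 179.3 → residual 35.1 km
  HUMO: calculated 46.5 vs reported 46.5 → residual 0.0 km
ELK, KCC, HUMO are mutually consistent (residuals ≈ 0); MNV is off by 35.1 km.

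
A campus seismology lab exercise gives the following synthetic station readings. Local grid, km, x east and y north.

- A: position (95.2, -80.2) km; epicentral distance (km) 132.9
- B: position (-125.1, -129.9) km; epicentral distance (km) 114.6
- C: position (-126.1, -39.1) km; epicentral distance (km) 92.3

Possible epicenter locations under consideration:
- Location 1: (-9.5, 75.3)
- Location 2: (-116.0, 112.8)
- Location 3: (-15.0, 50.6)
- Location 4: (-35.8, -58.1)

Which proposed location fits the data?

For each candidate, compare |candidate − station| to the reported distance:
Location 1: residuals A 54.6, B 120.9, C 71.0 → max 120.9 km
Location 2: residuals A 153.2, B 128.3, C 59.9 → max 153.2 km
Location 3: residuals A 38.1, B 96.8, C 50.5 → max 96.8 km
Location 4: residuals A 0.0, B 0.0, C 0.0 → max 0.0 km
Only Location 4 has all residuals ≈ 0.

Location 4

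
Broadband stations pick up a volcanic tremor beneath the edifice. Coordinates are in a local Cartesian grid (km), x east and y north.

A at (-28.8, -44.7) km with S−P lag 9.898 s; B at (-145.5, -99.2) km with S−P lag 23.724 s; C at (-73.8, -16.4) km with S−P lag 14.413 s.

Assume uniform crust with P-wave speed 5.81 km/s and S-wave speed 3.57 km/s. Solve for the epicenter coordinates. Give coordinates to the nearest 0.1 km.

(59.6, -20.5)

Distance from S−P lag: d = Δt · v_P v_S / (v_P − v_S) = Δt · (5.81·3.57)/(5.81−3.57) ≈ 9.2597·Δt.
So d_A = 91.65, d_B = 219.68, d_C = 133.46 km.
Circle about each station: (x + 28.8)² + (y + 44.7)² = 91.65²; (x + 145.5)² + (y + 99.2)² = 219.68²; (x + 73.8)² + (y + 16.4)² = 133.46².
Subtracting the A equation from the B and C equations removes the quadratic terms:
-233.4 x − 109.0 y = -11676.22
-90.0 x + 56.6 y = -6523.98
Solving the 2×2 system: x ≈ 59.6, y ≈ -20.5 km.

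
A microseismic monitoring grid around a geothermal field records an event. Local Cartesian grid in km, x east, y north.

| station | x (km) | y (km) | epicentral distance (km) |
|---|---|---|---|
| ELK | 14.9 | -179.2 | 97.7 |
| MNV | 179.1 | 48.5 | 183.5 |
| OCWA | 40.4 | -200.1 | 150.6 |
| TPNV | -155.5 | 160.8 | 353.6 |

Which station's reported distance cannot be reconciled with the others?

Solve using three stations at a time. Using ELK, MNV, TPNV (subtract circle equations pairwise → linear system) gives (x, y) ≈ (78.1, -104.7).
Distances from that point to each station vs reported:
  ELK: calculated 97.7 vs reported 97.7 → residual 0.0 km
  MNV: calculated 183.5 vs reported 183.5 → residual 0.0 km
  OCWA: calculated 102.6 vs reported 150.6 → residual 48.0 km
  TPNV: calculated 353.6 vs reported 353.6 → residual 0.0 km
ELK, MNV, TPNV are mutually consistent (residuals ≈ 0); OCWA is off by 48.0 km.

OCWA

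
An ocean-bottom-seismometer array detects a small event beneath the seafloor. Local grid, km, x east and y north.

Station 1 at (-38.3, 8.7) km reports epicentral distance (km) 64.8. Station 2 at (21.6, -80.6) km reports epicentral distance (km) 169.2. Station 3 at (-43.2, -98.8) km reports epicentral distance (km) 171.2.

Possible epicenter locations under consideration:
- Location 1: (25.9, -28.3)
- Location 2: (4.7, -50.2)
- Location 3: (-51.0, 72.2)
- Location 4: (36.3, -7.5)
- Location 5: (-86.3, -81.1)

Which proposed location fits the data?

Location 3

For each candidate, compare |candidate − station| to the reported distance:
Location 1: residuals Station 1 9.3, Station 2 116.7, Station 3 72.5 → max 116.7 km
Location 2: residuals Station 1 8.1, Station 2 134.4, Station 3 103.0 → max 134.4 km
Location 3: residuals Station 1 0.0, Station 2 0.0, Station 3 0.0 → max 0.0 km
Location 4: residuals Station 1 11.5, Station 2 94.6, Station 3 50.1 → max 94.6 km
Location 5: residuals Station 1 37.0, Station 2 61.3, Station 3 124.6 → max 124.6 km
Only Location 3 has all residuals ≈ 0.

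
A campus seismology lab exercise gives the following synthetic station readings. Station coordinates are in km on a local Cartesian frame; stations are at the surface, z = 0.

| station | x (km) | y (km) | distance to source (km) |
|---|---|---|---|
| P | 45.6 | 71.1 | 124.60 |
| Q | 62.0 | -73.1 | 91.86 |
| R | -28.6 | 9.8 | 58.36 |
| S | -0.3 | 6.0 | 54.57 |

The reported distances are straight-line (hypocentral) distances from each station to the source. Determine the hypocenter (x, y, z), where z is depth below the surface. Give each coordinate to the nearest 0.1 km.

(-12.4, -33.1, 36.1)

Each station gives a sphere (x−x_i)² + (y−y_i)² + z² = d_i² (stations at z=0).
Subtracting the P sphere from Q and R: z² cancels, leaving linear equations in x and y:
32.8 x − 288.4 y = 9139.94
-148.4 x − 122.6 y = 5898.70
Solving: x ≈ -12.401, y ≈ -33.102 km (keep extra digits for the depth step; rounded: -12.4, -33.1).
Then from the P sphere: z² = 124.60² − (x − 45.6)² − (y − 71.1)² with x = -12.401, y = -33.102, so z ≈ 36.097 ≈ 36.1 km.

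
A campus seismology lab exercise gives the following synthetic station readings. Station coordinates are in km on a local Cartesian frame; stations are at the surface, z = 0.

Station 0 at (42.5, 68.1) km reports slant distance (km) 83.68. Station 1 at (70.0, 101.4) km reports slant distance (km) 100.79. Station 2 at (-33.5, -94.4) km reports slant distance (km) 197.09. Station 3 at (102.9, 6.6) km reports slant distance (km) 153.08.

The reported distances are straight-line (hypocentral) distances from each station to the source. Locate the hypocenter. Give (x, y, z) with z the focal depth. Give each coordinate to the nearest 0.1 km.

(-8.7, 91.0, 62.1)

Each station gives a sphere (x−x_i)² + (y−y_i)² + z² = d_i² (stations at z=0).
Subtracting the Station 0 sphere from Station 1 and Station 2: z² cancels, leaving linear equations in x and y:
55.0 x + 66.6 y = 5581.82
-152.0 x − 325.0 y = -28252.38
Solving: x ≈ -8.710, y ≈ 91.004 km (keep extra digits for the depth step; rounded: -8.7, 91.0).
Then from the Station 0 sphere: z² = 83.68² − (x − 42.5)² − (y − 68.1)² with x = -8.710, y = 91.004, so z ≈ 62.091 ≈ 62.1 km.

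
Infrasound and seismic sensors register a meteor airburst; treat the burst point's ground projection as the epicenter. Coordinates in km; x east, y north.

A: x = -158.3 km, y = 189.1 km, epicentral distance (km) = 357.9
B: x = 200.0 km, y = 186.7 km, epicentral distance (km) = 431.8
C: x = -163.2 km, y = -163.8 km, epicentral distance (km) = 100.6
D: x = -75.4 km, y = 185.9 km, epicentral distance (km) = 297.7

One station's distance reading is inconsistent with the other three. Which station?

Solve using three stations at a time. Using A, B, C (subtract circle equations pairwise → linear system) gives (x, y) ≈ (-62.9, -155.9).
Distances from that point to each station vs reported:
  A: calculated 357.9 vs reported 357.9 → residual 0.0 km
  B: calculated 431.8 vs reported 431.8 → residual 0.0 km
  C: calculated 100.6 vs reported 100.6 → residual 0.0 km
  D: calculated 342.0 vs reported 297.7 → residual 44.3 km
A, B, C are mutually consistent (residuals ≈ 0); D is off by 44.3 km.

D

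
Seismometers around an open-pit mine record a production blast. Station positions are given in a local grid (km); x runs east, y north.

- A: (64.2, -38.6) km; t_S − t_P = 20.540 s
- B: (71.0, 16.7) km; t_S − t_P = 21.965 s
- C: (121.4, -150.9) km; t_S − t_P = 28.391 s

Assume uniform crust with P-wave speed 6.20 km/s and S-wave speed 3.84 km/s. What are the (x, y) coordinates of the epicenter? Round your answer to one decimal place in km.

-143.0 km east, -40.8 km north

Distance from S−P lag: d = Δt · v_P v_S / (v_P − v_S) = Δt · (6.20·3.84)/(6.20−3.84) ≈ 10.0881·Δt.
So d_A = 207.21, d_B = 221.59, d_C = 286.41 km.
Circle about each station: (x − 64.2)² + (y + 38.6)² = 207.21²; (x − 71.0)² + (y − 16.7)² = 221.59²; (x − 121.4)² + (y + 150.9)² = 286.41².
Subtracting pairs of circle equations eliminates x²+y² and gives linear equations (the radical axes):
13.6 x + 110.6 y = -6457.85
114.4 x − 224.6 y = -7197.53
Solving the 2×2 system: x ≈ -143.0, y ≈ -40.8 km.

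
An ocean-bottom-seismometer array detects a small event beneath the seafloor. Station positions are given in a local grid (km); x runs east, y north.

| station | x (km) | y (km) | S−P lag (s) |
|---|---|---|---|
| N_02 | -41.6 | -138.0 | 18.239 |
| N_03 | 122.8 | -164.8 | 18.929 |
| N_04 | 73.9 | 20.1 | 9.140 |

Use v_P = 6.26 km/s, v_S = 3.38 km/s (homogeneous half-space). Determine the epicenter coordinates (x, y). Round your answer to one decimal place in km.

x ≈ 53.9 km, y ≈ -44.0 km

Distance from S−P lag: d = Δt · v_P v_S / (v_P − v_S) = Δt · (6.26·3.38)/(6.26−3.38) ≈ 7.3468·Δt.
So d_N_02 = 134.00, d_N_03 = 139.07, d_N_04 = 67.15 km.
Circle about each station: (x + 41.6)² + (y + 138.0)² = 134.00²; (x − 122.8)² + (y + 164.8)² = 139.07²; (x − 73.9)² + (y − 20.1)² = 67.15².
Subtracting the N_02 equation from the N_03 and N_04 equations removes the quadratic terms:
328.8 x − 53.6 y = 20079.86
231.0 x + 316.2 y = -1462.46
Solving the 2×2 system: x ≈ 53.9, y ≈ -44.0 km.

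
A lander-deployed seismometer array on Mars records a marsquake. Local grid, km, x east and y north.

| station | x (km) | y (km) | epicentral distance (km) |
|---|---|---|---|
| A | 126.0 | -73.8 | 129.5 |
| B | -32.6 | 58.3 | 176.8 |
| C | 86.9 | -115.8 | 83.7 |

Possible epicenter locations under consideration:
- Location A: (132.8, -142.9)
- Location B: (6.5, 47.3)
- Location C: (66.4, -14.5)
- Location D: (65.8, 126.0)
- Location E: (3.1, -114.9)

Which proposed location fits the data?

For each candidate, compare |candidate − station| to the reported distance:
Location A: residuals A 60.1, B 83.7, C 30.4 → max 83.7 km
Location B: residuals A 40.6, B 136.2, C 98.1 → max 136.2 km
Location C: residuals A 45.4, B 53.9, C 19.7 → max 53.9 km
Location D: residuals A 79.2, B 57.4, C 159.0 → max 159.0 km
Location E: residuals A 0.1, B 0.0, C 0.1 → max 0.1 km
Only Location E has all residuals ≈ 0.

Location E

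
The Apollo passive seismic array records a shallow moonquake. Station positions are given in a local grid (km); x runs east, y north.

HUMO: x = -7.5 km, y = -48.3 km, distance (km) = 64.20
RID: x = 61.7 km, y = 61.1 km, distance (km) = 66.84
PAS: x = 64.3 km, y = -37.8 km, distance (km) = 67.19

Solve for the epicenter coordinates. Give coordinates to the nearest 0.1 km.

Circle about each station: (x + 7.5)² + (y + 48.3)² = 64.20²; (x − 61.7)² + (y − 61.1)² = 66.84²; (x − 64.3)² + (y + 37.8)² = 67.19².
Subtracting pairs of circle equations eliminates x²+y² and gives linear equations (the radical axes):
138.4 x + 218.8 y = 4805.01
143.6 x + 21.0 y = 2781.33
Solving the 2×2 system: x ≈ 17.8, y ≈ 10.7 km.

(17.8, 10.7)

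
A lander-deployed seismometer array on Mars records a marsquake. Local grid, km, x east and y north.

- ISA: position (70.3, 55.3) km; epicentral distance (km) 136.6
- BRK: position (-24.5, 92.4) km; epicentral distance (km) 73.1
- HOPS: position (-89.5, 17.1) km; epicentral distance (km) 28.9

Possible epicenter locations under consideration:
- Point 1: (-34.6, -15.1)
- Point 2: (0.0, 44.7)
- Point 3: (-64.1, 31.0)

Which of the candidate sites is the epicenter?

Point 3

For each candidate, compare |candidate − station| to the reported distance:
Point 1: residuals ISA 10.3, BRK 34.9, HOPS 34.7 → max 34.9 km
Point 2: residuals ISA 65.5, BRK 19.5, HOPS 64.8 → max 65.5 km
Point 3: residuals ISA 0.0, BRK 0.0, HOPS 0.1 → max 0.1 km
Only Point 3 has all residuals ≈ 0.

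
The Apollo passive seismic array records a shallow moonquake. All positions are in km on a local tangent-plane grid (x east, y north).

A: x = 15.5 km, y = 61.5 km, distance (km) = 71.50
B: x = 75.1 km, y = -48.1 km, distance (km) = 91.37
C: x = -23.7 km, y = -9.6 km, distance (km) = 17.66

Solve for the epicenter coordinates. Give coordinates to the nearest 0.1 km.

(-6.3, -6.6)

Circle about each station: (x − 15.5)² + (y − 61.5)² = 71.50²; (x − 75.1)² + (y + 48.1)² = 91.37²; (x + 23.7)² + (y + 9.6)² = 17.66².
Subtracting the A equation from the B and C equations removes the quadratic terms:
119.2 x − 219.2 y = 694.89
-78.4 x − 142.2 y = 1431.72
Solving the 2×2 system: x ≈ -6.3, y ≈ -6.6 km.
Check against A (with the unrounded x, y): √((x − 15.5)²+(y − 61.5)²) = 71.50 ≈ 71.50 km. ✓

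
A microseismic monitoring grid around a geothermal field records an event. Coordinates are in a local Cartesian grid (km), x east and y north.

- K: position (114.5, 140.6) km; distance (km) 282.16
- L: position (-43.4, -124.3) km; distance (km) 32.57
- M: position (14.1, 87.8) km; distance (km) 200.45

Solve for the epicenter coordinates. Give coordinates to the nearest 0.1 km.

Circle about each station: (x − 114.5)² + (y − 140.6)² = 282.16²; (x + 43.4)² + (y + 124.3)² = 32.57²; (x − 14.1)² + (y − 87.8)² = 200.45².
Subtracting pairs of circle equations eliminates x²+y² and gives linear equations (the radical axes):
-315.8 x − 529.8 y = 63008.90
-200.8 x − 105.6 y = 14463.10
Solving the 2×2 system: x ≈ -13.8, y ≈ -110.7 km.

x ≈ -13.8 km, y ≈ -110.7 km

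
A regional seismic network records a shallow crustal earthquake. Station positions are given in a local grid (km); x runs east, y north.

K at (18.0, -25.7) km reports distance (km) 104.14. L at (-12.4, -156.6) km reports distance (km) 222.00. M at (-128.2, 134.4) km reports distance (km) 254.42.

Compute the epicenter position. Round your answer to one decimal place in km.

x ≈ 104.7 km, y ≈ 32.0 km

Circle about each station: (x − 18.0)² + (y + 25.7)² = 104.14²; (x + 12.4)² + (y + 156.6)² = 222.00²; (x + 128.2)² + (y − 134.4)² = 254.42².
Subtracting pairs of circle equations eliminates x²+y² and gives linear equations (the radical axes):
-60.8 x − 261.8 y = -14746.03
-292.4 x + 320.2 y = -20370.29
Solving the 2×2 system: x ≈ 104.7, y ≈ 32.0 km.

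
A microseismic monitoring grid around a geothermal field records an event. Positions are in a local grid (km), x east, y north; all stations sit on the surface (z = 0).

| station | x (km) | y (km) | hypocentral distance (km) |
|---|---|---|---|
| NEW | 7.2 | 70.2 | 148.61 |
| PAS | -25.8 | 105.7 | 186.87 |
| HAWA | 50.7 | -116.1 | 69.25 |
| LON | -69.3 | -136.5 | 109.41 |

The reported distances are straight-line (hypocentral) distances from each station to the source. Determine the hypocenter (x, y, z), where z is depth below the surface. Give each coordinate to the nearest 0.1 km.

Each station gives a sphere (x−x_i)² + (y−y_i)² + z² = d_i² (stations at z=0).
Subtracting the NEW sphere from PAS and HAWA: z² cancels, leaving linear equations in x and y:
-66.0 x + 71.0 y = -5977.21
87.0 x − 372.6 y = 28359.19
Solving: x ≈ 11.600, y ≈ -73.403 km (keep extra digits for the depth step; rounded: 11.6, -73.4).
Then from the NEW sphere: z² = 148.61² − (x − 7.2)² − (y − 70.2)² with x = 11.600, y = -73.403, so z ≈ 37.997 ≈ 38.0 km.
Check against LON (with the unrounded solution): distance 109.41 ≈ 109.41 km. ✓

x ≈ 11.6 km, y ≈ -73.4 km, depth ≈ 38.0 km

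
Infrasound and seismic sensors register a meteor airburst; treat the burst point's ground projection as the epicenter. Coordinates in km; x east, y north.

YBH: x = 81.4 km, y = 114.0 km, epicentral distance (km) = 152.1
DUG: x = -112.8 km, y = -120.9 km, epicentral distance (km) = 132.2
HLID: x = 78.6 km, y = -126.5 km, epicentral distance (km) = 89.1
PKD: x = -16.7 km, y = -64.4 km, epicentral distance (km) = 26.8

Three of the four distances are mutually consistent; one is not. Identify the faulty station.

Solve using three stations at a time. Using DUG, HLID, PKD (subtract circle equations pairwise → linear system) gives (x, y) ≈ (9.4, -70.4).
Distances from that point to each station vs reported:
  YBH: calculated 198.0 vs reported 152.1 → residual 45.9 km
  DUG: calculated 132.2 vs reported 132.2 → residual 0.0 km
  HLID: calculated 89.1 vs reported 89.1 → residual 0.0 km
  PKD: calculated 26.8 vs reported 26.8 → residual 0.0 km
DUG, HLID, PKD are mutually consistent (residuals ≈ 0); YBH is off by 45.9 km.

YBH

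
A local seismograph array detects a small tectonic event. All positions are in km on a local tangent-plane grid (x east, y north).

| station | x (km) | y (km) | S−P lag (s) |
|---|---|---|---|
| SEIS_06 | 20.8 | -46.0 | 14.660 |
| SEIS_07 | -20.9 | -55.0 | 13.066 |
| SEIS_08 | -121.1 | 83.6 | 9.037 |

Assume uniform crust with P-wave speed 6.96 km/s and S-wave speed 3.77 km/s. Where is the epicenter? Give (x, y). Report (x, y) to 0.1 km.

-56.8 km east, 46.3 km north

Distance from S−P lag: d = Δt · v_P v_S / (v_P − v_S) = Δt · (6.96·3.77)/(6.96−3.77) ≈ 8.2255·Δt.
So d_SEIS_06 = 120.59, d_SEIS_07 = 107.47, d_SEIS_08 = 74.33 km.
Circle about each station: (x − 20.8)² + (y + 46.0)² = 120.59²; (x + 20.9)² + (y + 55.0)² = 107.47²; (x + 121.1)² + (y − 83.6)² = 74.33².
Subtracting the SEIS_06 equation from the SEIS_07 and SEIS_08 equations removes the quadratic terms:
-83.4 x − 18.0 y = 3905.32
-283.8 x + 259.2 y = 28122.53
Solving the 2×2 system: x ≈ -56.8, y ≈ 46.3 km.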